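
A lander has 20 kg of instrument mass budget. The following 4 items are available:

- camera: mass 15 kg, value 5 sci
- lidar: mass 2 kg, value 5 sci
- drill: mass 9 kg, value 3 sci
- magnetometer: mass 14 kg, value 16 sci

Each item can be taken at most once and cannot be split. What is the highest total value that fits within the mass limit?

Check high-value combinations within 20 kg:
- lidar+magnetometer: mass 2+14=16, value 5+16=21
- magnetometer: mass 14, value 16
- camera+lidar: mass 15+2=17, value 5+5=10
- lidar+drill: mass 2+9=11, value 5+3=8
Best: 21 sci.

21 sci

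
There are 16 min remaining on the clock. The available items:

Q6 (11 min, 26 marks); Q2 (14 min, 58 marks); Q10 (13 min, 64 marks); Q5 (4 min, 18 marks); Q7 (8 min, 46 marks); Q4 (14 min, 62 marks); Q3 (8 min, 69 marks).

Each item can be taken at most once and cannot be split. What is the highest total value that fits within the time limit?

115 marks

Check high-value combinations within 16 min:
- Q7+Q3: time 8+8=16, value 46+69=115
- Q5+Q3: time 4+8=12, value 18+69=87
- Q3: time 8, value 69
Best: 115 marks.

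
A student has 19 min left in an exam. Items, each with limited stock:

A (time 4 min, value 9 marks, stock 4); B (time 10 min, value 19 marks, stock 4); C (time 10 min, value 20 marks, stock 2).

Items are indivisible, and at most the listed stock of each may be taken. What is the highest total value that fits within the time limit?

38 marks

Top feasible selections:
- 2×A + 1×C: time 18, value 38
- 2×A + 1×B: time 18, value 37
Best: 38 marks.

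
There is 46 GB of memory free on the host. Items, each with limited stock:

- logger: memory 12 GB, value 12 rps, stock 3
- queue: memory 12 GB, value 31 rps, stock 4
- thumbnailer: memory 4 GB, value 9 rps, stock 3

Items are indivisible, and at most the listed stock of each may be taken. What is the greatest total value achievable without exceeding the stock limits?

Top feasible selections:
- 3×queue + 2×thumbnailer: memory 44, value 111
- 3×queue + 1×thumbnailer: memory 40, value 102
- 3×queue: memory 36, value 93
- 1×logger + 2×queue + 2×thumbnailer: memory 44, value 92
Best: 111 rps.

111 rps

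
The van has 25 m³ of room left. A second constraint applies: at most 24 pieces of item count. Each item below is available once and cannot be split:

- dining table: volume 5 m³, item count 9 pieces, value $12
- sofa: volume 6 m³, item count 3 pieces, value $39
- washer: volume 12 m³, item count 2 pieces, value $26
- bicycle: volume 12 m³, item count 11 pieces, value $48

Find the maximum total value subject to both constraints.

Feasible sets respecting both limits:
- dining table+sofa+bicycle: volume 23, item count 23, value 99
- sofa+bicycle: volume 18, item count 14, value 87
- dining table+sofa+washer: volume 23, item count 14, value 77
- washer+bicycle: volume 24, item count 13, value 74
Best: $99.

$99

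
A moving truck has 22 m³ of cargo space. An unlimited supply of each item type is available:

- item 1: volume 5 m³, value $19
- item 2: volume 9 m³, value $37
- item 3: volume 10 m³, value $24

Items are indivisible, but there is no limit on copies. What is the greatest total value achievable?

$76

Best value-per-unit is item 2 at 37/9; filling with it alone gives 2×37 = 74.
Optimal mix: 4×item 1 → volume 20, value 76.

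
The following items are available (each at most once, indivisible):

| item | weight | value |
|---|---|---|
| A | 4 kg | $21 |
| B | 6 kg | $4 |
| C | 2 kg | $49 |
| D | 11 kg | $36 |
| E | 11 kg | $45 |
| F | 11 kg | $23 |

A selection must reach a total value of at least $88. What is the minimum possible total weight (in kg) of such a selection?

13

Subsets with value ≥ 88, sorted by total weight:
- C+E: weight 13, value 94
- A+C+E: weight 17, value 115
Minimum weight: 13 kg.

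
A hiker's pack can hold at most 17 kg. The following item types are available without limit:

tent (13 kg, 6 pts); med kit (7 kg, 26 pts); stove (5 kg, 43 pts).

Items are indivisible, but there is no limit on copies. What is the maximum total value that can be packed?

Best value-per-unit is stove at 43/5, and filling with it alone uses weight 3×5=15. No mix of the others beats 3×43 = 129.

129 pts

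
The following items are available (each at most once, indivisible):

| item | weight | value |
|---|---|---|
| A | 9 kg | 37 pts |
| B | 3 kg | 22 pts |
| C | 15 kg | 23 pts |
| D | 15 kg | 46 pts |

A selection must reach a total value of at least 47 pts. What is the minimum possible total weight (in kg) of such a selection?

12

Subsets with value ≥ 47, sorted by total weight:
- A+B: weight 12, value 59
- B+D: weight 18, value 68
- A+D: weight 24, value 83
Minimum weight: 12 kg.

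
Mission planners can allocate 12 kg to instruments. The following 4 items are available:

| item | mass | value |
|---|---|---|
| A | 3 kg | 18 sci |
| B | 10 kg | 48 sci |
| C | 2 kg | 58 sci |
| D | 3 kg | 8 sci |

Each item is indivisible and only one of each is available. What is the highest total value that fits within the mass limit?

106 sci

Check high-value combinations within 12 kg:
- B+C: mass 10+2=12, value 48+58=106
- A+C+D: mass 3+2+3=8, value 18+58+8=84
- A+C: mass 3+2=5, value 18+58=76
Best: 106 sci.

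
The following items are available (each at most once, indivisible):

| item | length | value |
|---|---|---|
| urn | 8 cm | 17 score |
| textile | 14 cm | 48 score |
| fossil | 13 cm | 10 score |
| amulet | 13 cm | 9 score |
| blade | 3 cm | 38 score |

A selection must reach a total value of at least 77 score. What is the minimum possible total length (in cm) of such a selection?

17

Subsets with value ≥ 77, sorted by total length:
- textile+blade: length 17, value 86
- urn+textile+blade: length 25, value 103
Minimum length: 17 cm.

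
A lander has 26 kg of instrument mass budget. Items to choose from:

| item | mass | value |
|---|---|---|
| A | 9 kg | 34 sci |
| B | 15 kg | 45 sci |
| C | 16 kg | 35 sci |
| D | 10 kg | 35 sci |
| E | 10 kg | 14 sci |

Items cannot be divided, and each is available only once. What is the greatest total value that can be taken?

Check high-value combinations within 26 kg:
- B+D: mass 15+10=25, value 45+35=80
- A+B: mass 9+15=24, value 34+45=79
- C+D: mass 16+10=26, value 35+35=70
Best: 80 sci.

80 sci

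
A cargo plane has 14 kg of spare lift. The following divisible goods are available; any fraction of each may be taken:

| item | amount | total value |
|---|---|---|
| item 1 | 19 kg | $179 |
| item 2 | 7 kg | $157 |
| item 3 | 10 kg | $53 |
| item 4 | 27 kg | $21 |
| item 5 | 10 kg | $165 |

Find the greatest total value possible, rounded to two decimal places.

272.50

Take in order of value per unit:
- item 2 (157/7 per unit): all 7 → value 157, running total 157.00
- item 5 (165/10 per unit): 7 of 10 → value 7×165/10 = 115.5000, running total 272.50
Total 272.50.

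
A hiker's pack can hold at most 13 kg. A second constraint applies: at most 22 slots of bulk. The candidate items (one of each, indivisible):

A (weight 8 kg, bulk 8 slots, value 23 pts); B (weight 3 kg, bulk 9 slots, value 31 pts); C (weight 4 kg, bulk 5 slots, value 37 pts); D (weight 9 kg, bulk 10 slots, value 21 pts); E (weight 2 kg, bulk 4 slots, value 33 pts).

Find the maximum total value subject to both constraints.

101 pts

Feasible sets respecting both limits:
- B+C+E: weight 9, bulk 18, value 101
- A+B+E: weight 13, bulk 21, value 87
- C+E: weight 6, bulk 9, value 70
- B+C: weight 7, bulk 14, value 68
Best: 101 pts.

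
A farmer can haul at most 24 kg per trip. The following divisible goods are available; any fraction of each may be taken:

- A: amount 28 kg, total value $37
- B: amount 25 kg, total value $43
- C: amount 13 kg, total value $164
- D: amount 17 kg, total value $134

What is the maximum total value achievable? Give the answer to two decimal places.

Take in order of value per unit:
- C (164/13 per unit): all 13 → value 164, running total 164.00
- D (134/17 per unit): 11 of 17 → value 11×134/17 = 86.7059, running total 250.71
Total 250.71.

250.71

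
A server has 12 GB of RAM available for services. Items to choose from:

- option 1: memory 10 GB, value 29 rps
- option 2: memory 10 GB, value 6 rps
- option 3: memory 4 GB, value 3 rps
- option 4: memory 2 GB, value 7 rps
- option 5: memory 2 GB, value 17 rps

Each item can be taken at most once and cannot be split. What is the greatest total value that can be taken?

Check high-value combinations within 12 GB:
- option 1+option 5: memory 10+2=12, value 29+17=46
- option 1+option 4: memory 10+2=12, value 29+7=36
- option 1: memory 10, value 29
- option 3+option 4+option 5: memory 4+2+2=8, value 3+7+17=27
- option 4+option 5: memory 2+2=4, value 7+17=24
Best: 46 rps.

46 rps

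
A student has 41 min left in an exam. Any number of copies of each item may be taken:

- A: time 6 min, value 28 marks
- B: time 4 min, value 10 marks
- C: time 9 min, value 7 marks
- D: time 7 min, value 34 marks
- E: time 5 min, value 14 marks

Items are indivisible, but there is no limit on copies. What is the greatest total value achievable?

Best value-per-unit is D at 34/7; filling with it alone gives 5×34 = 170.
Optimal mix: 1×A + 5×D → time 41, value 198.

198 marks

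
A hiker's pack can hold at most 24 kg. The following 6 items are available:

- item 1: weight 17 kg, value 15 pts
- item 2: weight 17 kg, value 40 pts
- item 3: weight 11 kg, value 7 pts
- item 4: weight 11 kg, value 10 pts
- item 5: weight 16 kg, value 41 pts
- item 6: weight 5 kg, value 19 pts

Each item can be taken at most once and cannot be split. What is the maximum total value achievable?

60 pts

Check high-value combinations within 24 kg:
- item 5+item 6: weight 16+5=21, value 41+19=60
- item 2+item 6: weight 17+5=22, value 40+19=59
- item 5: weight 16, value 41
Best: 60 pts.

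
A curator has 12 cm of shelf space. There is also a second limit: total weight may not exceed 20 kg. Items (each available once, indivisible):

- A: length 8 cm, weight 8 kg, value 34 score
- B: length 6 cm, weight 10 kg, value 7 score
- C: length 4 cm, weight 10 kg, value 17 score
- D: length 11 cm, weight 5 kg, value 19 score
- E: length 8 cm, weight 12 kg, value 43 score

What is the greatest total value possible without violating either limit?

Feasible sets respecting both limits:
- A+C: length 12, weight 18, value 51
- E: length 8, weight 12, value 43
- A: length 8, weight 8, value 34
- B+C: length 10, weight 20, value 24
Best: 51 score.

51 score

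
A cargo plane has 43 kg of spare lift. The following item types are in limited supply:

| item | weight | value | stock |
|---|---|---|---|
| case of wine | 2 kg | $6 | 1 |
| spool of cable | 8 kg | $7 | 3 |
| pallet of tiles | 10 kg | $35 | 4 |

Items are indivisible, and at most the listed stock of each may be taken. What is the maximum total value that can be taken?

Best selections within weight 43 and stock limits:
- 1×case of wine + 4×pallet of tiles: weight 42, value 146
- 4×pallet of tiles: weight 40, value 140
- 1×case of wine + 1×spool of cable + 3×pallet of tiles: weight 40, value 118
Best: $146.

$146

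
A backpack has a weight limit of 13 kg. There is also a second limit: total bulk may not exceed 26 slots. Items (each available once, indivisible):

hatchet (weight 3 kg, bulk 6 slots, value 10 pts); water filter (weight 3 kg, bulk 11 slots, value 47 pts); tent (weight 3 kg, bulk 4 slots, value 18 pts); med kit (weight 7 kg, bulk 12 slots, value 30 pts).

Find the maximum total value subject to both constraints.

77 pts

Feasible sets respecting both limits:
- water filter+med kit: weight 10, bulk 23, value 77
- hatchet+water filter+tent: weight 9, bulk 21, value 75
- water filter+tent: weight 6, bulk 15, value 65
- hatchet+tent+med kit: weight 13, bulk 22, value 58
Best: 77 pts.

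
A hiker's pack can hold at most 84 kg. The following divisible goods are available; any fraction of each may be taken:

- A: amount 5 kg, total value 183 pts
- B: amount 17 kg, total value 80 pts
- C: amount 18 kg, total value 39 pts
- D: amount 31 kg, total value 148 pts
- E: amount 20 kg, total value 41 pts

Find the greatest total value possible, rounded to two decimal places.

Take in order of value per unit:
- A (183/5 per unit): all 5 → value 183, running total 183.00
- D (148/31 per unit): all 31 → value 148, running total 331.00
- B (80/17 per unit): all 17 → value 80, running total 411.00
- C (39/18 per unit): all 18 → value 39, running total 450.00
- E (41/20 per unit): 13 of 20 → value 13×41/20 = 26.6500, running total 476.65
Total 476.65.

476.65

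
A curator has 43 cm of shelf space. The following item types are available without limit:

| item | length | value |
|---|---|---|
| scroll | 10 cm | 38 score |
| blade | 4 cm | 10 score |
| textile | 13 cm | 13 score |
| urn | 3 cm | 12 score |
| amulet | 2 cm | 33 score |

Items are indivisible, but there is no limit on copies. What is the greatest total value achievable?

Best value-per-unit is amulet at 33/2, and filling with it alone uses length 21×2=42. No mix of the others beats 21×33 = 693.

693 score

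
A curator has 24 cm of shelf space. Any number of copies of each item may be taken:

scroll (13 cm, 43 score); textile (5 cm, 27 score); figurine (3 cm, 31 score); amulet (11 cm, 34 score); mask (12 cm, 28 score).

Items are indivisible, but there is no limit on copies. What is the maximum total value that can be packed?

Best value-per-unit is figurine at 31/3, and filling with it alone uses length 8×3=24. No mix of the others beats 8×31 = 248.

248 score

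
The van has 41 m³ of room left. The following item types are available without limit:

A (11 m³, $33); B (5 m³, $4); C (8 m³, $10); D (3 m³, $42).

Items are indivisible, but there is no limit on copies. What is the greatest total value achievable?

$546

Best value-per-unit is D at 42/3, and filling with it alone uses volume 13×3=39. No mix of the others beats 13×42 = 546.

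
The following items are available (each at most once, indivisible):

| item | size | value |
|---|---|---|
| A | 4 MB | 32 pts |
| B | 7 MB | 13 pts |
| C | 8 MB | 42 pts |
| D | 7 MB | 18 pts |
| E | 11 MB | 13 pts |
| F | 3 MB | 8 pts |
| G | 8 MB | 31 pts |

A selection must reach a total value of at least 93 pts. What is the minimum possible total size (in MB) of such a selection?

Subsets with value ≥ 93, sorted by total size:
- A+C+G: size 20, value 105
- A+C+D+F: size 22, value 100
Minimum size: 20 MB.

20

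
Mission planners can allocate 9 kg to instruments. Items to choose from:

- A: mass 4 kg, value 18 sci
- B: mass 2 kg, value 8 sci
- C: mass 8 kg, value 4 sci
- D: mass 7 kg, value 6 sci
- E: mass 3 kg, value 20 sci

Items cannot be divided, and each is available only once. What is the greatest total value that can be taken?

46 sci

Check high-value combinations within 9 kg:
- A+B+E: mass 4+2+3=9, value 18+8+20=46
- A+E: mass 4+3=7, value 18+20=38
- B+E: mass 2+3=5, value 8+20=28
Best: 46 sci.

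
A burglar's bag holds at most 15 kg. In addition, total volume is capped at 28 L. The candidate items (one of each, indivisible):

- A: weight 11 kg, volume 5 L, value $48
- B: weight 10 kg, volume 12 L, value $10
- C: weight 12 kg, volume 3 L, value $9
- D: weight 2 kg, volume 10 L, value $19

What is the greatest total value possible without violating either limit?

$67

Feasible sets respecting both limits:
- A+D: weight 13, volume 15, value 67
- A: weight 11, volume 5, value 48
- B+D: weight 12, volume 22, value 29
- C+D: weight 14, volume 13, value 28
Best: $67.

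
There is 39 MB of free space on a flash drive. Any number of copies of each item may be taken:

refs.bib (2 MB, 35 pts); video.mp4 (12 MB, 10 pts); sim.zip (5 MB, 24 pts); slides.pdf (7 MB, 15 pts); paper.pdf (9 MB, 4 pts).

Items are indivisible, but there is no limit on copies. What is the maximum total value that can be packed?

Best value-per-unit is refs.bib at 35/2, and filling with it alone uses size 19×2=38. No mix of the others beats 19×35 = 665.

665 pts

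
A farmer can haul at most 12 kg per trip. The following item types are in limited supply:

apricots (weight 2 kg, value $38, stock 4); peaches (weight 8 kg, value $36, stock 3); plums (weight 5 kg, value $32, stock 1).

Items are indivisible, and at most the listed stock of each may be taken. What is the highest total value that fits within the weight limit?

Top feasible selections:
- 4×apricots: weight 8, value 152
- 3×apricots + 1×plums: weight 11, value 146
- 3×apricots: weight 6, value 114
Best: $152.

$152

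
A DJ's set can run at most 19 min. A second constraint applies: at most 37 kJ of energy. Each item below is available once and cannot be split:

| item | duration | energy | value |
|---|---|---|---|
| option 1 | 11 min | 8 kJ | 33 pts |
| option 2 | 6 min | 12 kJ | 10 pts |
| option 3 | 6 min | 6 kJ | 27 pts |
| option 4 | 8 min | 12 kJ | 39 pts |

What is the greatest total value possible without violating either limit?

72 pts

Feasible sets respecting both limits:
- option 1+option 4: duration 19, energy 20, value 72
- option 3+option 4: duration 14, energy 18, value 66
- option 1+option 3: duration 17, energy 14, value 60
- option 2+option 4: duration 14, energy 24, value 49
Best: 72 pts.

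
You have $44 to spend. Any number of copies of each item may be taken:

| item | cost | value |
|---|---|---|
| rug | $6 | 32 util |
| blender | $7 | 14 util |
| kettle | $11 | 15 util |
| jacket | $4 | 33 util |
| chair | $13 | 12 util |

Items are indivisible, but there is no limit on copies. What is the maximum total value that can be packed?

363 util

Best value-per-unit is jacket at 33/4, and filling with it alone uses cost 11×4=44. No mix of the others beats 11×33 = 363.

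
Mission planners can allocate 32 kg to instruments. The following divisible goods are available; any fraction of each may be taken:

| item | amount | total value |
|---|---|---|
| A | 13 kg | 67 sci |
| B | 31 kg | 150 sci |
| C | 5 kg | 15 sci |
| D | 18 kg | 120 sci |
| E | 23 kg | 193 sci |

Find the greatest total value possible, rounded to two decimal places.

Take in order of value per unit:
- E (193/23 per unit): all 23 → value 193, running total 193.00
- D (120/18 per unit): 9 of 18 → value 9×120/18 = 60.0000, running total 253.00
Total 253.00.

253.00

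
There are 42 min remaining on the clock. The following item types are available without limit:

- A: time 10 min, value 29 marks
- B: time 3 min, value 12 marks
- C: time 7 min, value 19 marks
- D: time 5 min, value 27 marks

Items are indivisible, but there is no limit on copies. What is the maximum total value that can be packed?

Best value-per-unit is D at 27/5, and filling with it alone uses time 8×5=40. No mix of the others beats 8×27 = 216.

216 marks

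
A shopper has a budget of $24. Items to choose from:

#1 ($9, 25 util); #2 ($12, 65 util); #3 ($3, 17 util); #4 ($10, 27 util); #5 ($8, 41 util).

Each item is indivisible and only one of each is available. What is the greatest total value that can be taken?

123 util

This is a 0/1 knapsack; check combinations near the capacity.
- #2+#3+#5: cost 12+3+8=23, value 65+17+41=123
- #1+#2+#3: cost 9+12+3=24, value 25+65+17=107
- #2+#5: cost 12+8=20, value 65+41=106
- #2+#4: cost 12+10=22, value 65+27=92
Best: 123 util.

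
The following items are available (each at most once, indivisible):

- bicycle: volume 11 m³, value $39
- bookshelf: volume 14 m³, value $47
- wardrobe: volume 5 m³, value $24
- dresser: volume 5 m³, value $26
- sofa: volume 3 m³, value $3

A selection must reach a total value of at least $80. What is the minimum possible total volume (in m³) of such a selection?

Subsets with value ≥ 80, sorted by total volume:
- bicycle+wardrobe+dresser: volume 21, value 89
- bookshelf+wardrobe+dresser: volume 24, value 97
Minimum volume: 21 m³.

21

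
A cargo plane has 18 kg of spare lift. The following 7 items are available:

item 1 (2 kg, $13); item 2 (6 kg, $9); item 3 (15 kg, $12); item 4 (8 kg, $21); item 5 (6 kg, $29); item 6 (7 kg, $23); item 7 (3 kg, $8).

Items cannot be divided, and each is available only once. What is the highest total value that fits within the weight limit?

Check high-value combinations within 18 kg:
- item 1+item 5+item 6+item 7: weight 2+6+7+3=18, value 13+29+23+8=73
- item 1+item 5+item 6: weight 2+6+7=15, value 13+29+23=65
- item 1+item 4+item 5: weight 2+8+6=16, value 13+21+29=63
- item 5+item 6+item 7: weight 6+7+3=16, value 29+23+8=60
Best: $73.

$73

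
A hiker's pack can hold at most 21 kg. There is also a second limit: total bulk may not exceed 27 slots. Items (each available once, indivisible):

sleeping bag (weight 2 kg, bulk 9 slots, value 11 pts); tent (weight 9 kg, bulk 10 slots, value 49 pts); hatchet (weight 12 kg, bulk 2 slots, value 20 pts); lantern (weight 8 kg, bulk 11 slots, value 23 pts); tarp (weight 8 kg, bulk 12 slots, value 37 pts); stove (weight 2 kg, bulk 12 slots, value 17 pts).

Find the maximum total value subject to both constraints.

86 pts

Feasible sets respecting both limits:
- tent+tarp: weight 17, bulk 22, value 86
- tent+lantern: weight 17, bulk 21, value 72
- tent+hatchet: weight 21, bulk 12, value 69
Best: 86 pts.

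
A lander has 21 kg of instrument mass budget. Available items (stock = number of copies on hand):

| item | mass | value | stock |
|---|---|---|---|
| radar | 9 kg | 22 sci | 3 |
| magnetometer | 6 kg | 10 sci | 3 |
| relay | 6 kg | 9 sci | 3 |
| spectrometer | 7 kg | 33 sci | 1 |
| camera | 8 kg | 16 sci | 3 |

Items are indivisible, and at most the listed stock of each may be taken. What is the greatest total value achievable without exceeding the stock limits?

Top feasible selections:
- 1×magnetometer + 1×spectrometer + 1×camera: mass 21, value 59
- 1×relay + 1×spectrometer + 1×camera: mass 21, value 58
- 1×radar + 1×spectrometer: mass 16, value 55
Best: 59 sci.

59 sci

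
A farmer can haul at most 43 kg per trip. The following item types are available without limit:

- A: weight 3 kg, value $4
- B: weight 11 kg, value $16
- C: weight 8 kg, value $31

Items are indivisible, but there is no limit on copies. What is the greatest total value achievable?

Best value-per-unit is C at 31/8; filling with it alone gives 5×31 = 155.
Optimal mix: 1×A + 5×C → weight 43, value 159.

$159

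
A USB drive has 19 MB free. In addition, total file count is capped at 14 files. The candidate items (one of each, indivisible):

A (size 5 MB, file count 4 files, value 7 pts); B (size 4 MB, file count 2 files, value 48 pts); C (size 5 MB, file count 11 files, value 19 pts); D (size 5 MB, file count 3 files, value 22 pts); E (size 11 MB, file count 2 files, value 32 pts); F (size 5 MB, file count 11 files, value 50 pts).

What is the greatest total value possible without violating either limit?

Feasible sets respecting both limits:
- B+F: size 9, file count 13, value 98
- E+F: size 16, file count 13, value 82
- B+E: size 15, file count 4, value 80
- A+B+D: size 14, file count 9, value 77
Best: 98 pts.

98 pts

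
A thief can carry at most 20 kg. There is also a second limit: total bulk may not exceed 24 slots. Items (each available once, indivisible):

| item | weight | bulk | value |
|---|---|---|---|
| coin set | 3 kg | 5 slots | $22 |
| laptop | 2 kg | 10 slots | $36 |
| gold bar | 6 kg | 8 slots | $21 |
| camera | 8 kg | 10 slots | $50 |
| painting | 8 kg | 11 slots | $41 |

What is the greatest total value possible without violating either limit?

$93

Feasible sets respecting both limits:
- coin set+gold bar+camera: weight 17, bulk 23, value 93
- camera+painting: weight 16, bulk 21, value 91
- laptop+camera: weight 10, bulk 20, value 86
- coin set+gold bar+painting: weight 17, bulk 24, value 84
Best: $93.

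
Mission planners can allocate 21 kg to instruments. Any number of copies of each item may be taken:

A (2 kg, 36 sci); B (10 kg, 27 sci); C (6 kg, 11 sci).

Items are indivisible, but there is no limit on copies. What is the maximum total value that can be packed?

Best value-per-unit is A at 36/2, and filling with it alone uses mass 10×2=20. No mix of the others beats 10×36 = 360.

360 sci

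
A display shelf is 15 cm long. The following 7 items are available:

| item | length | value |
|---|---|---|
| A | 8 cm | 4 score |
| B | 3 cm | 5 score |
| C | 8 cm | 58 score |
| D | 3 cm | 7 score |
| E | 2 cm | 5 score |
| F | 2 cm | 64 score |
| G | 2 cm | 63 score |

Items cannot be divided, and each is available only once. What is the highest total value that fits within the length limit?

192 score

Check high-value combinations within 15 cm:
- C+D+F+G: length 8+3+2+2=15, value 58+7+64+63=192
- C+E+F+G: length 8+2+2+2=14, value 58+5+64+63=190
- B+C+F+G: length 3+8+2+2=15, value 5+58+64+63=190
Best: 192 score.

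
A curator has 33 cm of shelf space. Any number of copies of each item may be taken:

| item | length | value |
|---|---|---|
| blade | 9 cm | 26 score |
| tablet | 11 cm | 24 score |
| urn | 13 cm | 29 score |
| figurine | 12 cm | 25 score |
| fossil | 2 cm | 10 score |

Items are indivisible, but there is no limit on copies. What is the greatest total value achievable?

Best value-per-unit is fossil at 10/2, and filling with it alone uses length 16×2=32. No mix of the others beats 16×10 = 160.

160 score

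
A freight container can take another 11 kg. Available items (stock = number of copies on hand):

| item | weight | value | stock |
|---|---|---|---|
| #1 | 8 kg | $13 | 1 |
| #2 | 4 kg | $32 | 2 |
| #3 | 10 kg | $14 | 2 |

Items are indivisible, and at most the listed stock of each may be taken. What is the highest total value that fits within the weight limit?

Best selections within weight 11 and stock limits:
- 2×#2: weight 8, value 64
- 1×#2: weight 4, value 32
- 1×#3: weight 10, value 14
- 1×#1: weight 8, value 13
Best: $64.

$64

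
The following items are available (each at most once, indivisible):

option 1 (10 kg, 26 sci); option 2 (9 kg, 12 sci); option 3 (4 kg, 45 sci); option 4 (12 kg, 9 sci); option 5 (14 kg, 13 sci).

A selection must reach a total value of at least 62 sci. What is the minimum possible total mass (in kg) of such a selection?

Subsets with value ≥ 62, sorted by total mass:
- option 1+option 3: mass 14, value 71
- option 1+option 2+option 3: mass 23, value 83
Minimum mass: 14 kg.

14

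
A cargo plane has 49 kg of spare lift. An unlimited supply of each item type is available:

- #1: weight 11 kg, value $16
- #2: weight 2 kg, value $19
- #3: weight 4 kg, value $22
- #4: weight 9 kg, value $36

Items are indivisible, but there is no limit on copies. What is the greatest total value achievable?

Best value-per-unit is #2 at 19/2, and filling with it alone uses weight 24×2=48. No mix of the others beats 24×19 = 456.

$456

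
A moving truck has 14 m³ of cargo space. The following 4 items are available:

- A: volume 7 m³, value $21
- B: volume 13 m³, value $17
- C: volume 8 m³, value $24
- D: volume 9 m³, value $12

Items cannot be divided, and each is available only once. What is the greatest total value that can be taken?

Check high-value combinations within 14 m³:
- C: volume 8, value 24
- A: volume 7, value 21
- B: volume 13, value 17
- D: volume 9, value 12
Best: $24.

$24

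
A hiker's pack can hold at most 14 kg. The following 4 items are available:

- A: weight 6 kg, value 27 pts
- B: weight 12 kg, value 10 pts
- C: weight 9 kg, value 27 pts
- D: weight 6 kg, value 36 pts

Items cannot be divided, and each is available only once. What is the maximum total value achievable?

63 pts

Check high-value combinations within 14 kg:
- A+D: weight 6+6=12, value 27+36=63
- D: weight 6, value 36
- A: weight 6, value 27
- C: weight 9, value 27
- B: weight 12, value 10
Best: 63 pts.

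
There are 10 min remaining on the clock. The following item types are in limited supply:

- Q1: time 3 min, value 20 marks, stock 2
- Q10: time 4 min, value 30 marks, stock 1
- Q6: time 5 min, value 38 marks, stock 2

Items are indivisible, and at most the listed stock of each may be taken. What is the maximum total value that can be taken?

Best selections within time 10 and stock limits:
- 2×Q6: time 10, value 76
- 2×Q1 + 1×Q10: time 10, value 70
- 1×Q10 + 1×Q6: time 9, value 68
- 1×Q1 + 1×Q6: time 8, value 58
Best: 76 marks.

76 marks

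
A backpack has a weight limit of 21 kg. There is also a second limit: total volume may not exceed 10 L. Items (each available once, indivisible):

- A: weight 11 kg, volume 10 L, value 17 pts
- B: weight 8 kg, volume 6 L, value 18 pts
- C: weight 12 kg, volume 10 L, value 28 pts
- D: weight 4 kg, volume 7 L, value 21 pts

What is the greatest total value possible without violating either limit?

Feasible sets respecting both limits:
- C: weight 12, volume 10, value 28
- D: weight 4, volume 7, value 21
- B: weight 8, volume 6, value 18
Best: 28 pts.

28 pts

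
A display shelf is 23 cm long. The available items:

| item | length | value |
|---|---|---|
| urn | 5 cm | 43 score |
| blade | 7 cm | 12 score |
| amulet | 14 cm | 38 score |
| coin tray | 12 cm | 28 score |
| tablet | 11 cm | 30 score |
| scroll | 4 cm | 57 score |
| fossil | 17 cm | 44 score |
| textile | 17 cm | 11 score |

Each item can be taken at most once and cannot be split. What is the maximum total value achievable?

Check high-value combinations within 23 cm:
- urn+amulet+scroll: length 5+14+4=23, value 43+38+57=138
- urn+tablet+scroll: length 5+11+4=20, value 43+30+57=130
- urn+coin tray+scroll: length 5+12+4=21, value 43+28+57=128
- urn+blade+scroll: length 5+7+4=16, value 43+12+57=112
- scroll+fossil: length 4+17=21, value 57+44=101
Best: 138 score.

138 score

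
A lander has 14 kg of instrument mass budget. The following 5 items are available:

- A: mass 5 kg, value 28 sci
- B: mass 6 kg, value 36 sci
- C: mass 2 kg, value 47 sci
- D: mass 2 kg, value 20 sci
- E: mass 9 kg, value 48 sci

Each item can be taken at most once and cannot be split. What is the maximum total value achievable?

115 sci

Check high-value combinations within 14 kg:
- C+D+E: mass 2+2+9=13, value 47+20+48=115
- A+B+C: mass 5+6+2=13, value 28+36+47=111
- B+C+D: mass 6+2+2=10, value 36+47+20=103
Best: 115 sci.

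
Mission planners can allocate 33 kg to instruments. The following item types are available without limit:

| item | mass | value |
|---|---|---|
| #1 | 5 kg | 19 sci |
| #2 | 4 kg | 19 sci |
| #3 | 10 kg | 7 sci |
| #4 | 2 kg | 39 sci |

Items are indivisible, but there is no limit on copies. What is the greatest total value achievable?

624 sci

Best value-per-unit is #4 at 39/2, and filling with it alone uses mass 16×2=32. No mix of the others beats 16×39 = 624.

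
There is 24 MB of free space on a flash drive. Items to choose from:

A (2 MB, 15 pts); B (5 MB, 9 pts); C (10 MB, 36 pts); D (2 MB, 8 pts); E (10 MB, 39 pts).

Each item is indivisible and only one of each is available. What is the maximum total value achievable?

98 pts

Check high-value combinations within 24 MB:
- A+C+D+E: size 2+10+2+10=24, value 15+36+8+39=98
- A+C+E: size 2+10+10=22, value 15+36+39=90
- C+D+E: size 10+2+10=22, value 36+8+39=83
- C+E: size 10+10=20, value 36+39=75
- A+B+D+E: size 2+5+2+10=19, value 15+9+8+39=71
Best: 98 pts.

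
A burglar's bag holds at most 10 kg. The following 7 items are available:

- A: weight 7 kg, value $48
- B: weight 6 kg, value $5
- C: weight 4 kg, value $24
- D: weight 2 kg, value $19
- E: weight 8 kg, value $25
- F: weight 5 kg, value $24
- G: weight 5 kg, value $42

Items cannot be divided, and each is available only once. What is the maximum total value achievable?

$67

This is a 0/1 knapsack; check combinations near the capacity.
- A+D: weight 7+2=9, value 48+19=67
- C+G: weight 4+5=9, value 24+42=66
- F+G: weight 5+5=10, value 24+42=66
- D+G: weight 2+5=7, value 19+42=61
- A: weight 7, value 48
Best: $67.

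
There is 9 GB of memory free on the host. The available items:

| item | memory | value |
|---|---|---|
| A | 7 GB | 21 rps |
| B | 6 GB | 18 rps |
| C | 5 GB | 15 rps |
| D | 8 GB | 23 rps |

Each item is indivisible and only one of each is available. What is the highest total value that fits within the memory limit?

23 rps

Check high-value combinations within 9 GB:
- D: memory 8, value 23
- A: memory 7, value 21
- B: memory 6, value 18
- C: memory 5, value 15
Best: 23 rps.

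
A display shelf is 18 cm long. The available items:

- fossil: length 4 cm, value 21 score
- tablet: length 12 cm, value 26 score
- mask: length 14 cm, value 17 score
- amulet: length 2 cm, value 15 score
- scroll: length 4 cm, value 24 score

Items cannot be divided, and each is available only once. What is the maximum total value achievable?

65 score

This is a 0/1 knapsack; check combinations near the capacity.
- tablet+amulet+scroll: length 12+2+4=18, value 26+15+24=65
- fossil+tablet+amulet: length 4+12+2=18, value 21+26+15=62
- fossil+amulet+scroll: length 4+2+4=10, value 21+15+24=60
- tablet+scroll: length 12+4=16, value 26+24=50
- fossil+tablet: length 4+12=16, value 21+26=47
Best: 65 score.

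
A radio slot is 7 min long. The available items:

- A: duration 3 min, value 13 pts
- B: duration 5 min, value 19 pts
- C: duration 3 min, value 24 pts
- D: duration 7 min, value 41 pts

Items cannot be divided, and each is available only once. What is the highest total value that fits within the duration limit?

41 pts

Check high-value combinations within 7 min:
- D: duration 7, value 41
- A+C: duration 3+3=6, value 13+24=37
- C: duration 3, value 24
Best: 41 pts.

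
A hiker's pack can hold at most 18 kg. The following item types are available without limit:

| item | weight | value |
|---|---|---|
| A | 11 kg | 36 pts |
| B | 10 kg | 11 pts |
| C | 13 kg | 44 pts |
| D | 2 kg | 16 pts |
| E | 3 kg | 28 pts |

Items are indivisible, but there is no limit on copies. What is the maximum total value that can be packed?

168 pts

Best value-per-unit is E at 28/3, and filling with it alone uses weight 6×3=18. No mix of the others beats 6×28 = 168.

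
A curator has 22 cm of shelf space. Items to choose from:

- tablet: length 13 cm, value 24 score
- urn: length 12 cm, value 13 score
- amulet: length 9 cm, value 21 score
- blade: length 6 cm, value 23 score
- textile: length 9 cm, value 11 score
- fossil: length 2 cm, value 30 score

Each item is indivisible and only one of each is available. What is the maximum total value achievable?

77 score

Check high-value combinations within 22 cm:
- tablet+blade+fossil: length 13+6+2=21, value 24+23+30=77
- amulet+blade+fossil: length 9+6+2=17, value 21+23+30=74
- urn+blade+fossil: length 12+6+2=20, value 13+23+30=66
Best: 77 score.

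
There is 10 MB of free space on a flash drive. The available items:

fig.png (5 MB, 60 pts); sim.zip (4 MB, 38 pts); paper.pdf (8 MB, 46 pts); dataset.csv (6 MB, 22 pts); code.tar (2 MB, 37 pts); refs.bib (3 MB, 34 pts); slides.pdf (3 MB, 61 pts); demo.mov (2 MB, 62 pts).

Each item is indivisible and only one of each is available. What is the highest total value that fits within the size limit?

194 pts

This is a 0/1 knapsack; check combinations near the capacity.
- code.tar+refs.bib+slides.pdf+demo.mov: size 2+3+3+2=10, value 37+34+61+62=194
- fig.png+slides.pdf+demo.mov: size 5+3+2=10, value 60+61+62=183
- sim.zip+slides.pdf+demo.mov: size 4+3+2=9, value 38+61+62=161
Best: 194 pts.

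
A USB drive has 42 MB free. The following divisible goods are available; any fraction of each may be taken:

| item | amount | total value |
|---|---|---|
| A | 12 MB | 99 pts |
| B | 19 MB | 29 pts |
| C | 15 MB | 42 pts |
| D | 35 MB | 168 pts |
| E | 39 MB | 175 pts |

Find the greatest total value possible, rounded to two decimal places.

Take in order of value per unit:
- A (99/12 per unit): all 12 → value 99, running total 99.00
- D (168/35 per unit): 30 of 35 → value 30×168/35 = 144.0000, running total 243.00
Total 243.00.

243.00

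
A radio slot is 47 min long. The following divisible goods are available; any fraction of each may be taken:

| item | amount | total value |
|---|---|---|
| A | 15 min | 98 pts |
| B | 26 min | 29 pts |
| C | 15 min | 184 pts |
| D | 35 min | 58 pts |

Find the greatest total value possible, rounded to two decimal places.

310.17

Take in order of value per unit:
- C (184/15 per unit): all 15 → value 184, running total 184.00
- A (98/15 per unit): all 15 → value 98, running total 282.00
- D (58/35 per unit): 17 of 35 → value 17×58/35 = 28.1714, running total 310.17
Total 310.17.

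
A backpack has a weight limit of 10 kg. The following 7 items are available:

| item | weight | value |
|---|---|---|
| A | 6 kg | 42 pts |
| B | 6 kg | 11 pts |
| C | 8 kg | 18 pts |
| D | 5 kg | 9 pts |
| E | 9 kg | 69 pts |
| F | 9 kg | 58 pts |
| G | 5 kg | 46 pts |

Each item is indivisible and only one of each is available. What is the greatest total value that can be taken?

69 pts

Check high-value combinations within 10 kg:
- E: weight 9, value 69
- F: weight 9, value 58
- D+G: weight 5+5=10, value 9+46=55
- G: weight 5, value 46
- A: weight 6, value 42
Best: 69 pts.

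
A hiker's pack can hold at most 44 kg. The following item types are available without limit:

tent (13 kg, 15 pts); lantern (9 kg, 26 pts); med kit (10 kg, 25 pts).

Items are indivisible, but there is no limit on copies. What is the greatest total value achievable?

Best value-per-unit is lantern at 26/9, and filling with it alone uses weight 4×9=36. No mix of the others beats 4×26 = 104.

104 pts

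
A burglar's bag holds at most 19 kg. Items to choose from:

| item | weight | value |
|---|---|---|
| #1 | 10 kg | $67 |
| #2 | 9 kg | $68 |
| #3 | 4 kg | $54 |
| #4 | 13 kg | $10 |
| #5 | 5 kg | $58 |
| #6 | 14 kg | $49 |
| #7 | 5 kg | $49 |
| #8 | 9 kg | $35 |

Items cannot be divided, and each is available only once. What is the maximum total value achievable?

$180

Check high-value combinations within 19 kg:
- #2+#3+#5: weight 9+4+5=18, value 68+54+58=180
- #1+#3+#5: weight 10+4+5=19, value 67+54+58=179
- #2+#5+#7: weight 9+5+5=19, value 68+58+49=175
Best: $180.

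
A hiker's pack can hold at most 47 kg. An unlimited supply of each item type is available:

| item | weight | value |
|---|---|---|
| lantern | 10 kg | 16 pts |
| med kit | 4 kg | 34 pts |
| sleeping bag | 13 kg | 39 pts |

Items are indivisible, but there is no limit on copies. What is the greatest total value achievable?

374 pts

Best value-per-unit is med kit at 34/4, and filling with it alone uses weight 11×4=44. No mix of the others beats 11×34 = 374.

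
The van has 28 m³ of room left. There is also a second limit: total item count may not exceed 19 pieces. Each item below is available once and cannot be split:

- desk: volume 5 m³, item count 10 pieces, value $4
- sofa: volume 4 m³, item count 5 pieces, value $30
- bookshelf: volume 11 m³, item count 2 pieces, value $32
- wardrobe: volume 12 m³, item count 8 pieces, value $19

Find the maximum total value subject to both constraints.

$81

Feasible sets respecting both limits:
- sofa+bookshelf+wardrobe: volume 27, item count 15, value 81
- desk+sofa+bookshelf: volume 20, item count 17, value 66
- sofa+bookshelf: volume 15, item count 7, value 62
- bookshelf+wardrobe: volume 23, item count 10, value 51
Best: $81.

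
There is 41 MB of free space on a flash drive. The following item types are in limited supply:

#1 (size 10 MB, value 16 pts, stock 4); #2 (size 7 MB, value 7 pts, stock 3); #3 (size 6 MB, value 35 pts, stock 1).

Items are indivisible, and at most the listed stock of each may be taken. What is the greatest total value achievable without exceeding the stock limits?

83 pts

Best selections within size 41 and stock limits:
- 3×#1 + 1×#3: size 36, value 83
- 2×#1 + 2×#2 + 1×#3: size 40, value 81
- 2×#1 + 1×#2 + 1×#3: size 33, value 74
Best: 83 pts.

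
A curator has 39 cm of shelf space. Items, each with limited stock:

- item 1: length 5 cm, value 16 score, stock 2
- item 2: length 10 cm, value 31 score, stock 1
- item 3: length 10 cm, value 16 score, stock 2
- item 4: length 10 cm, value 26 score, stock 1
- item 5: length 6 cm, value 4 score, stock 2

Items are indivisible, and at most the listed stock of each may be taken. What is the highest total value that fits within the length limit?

93 score

Top feasible selections:
- 2×item 1 + 1×item 2 + 1×item 4 + 1×item 5: length 36, value 93
- 2×item 1 + 1×item 2 + 1×item 4: length 30, value 89
- 1×item 1 + 1×item 2 + 1×item 3 + 1×item 4: length 35, value 89
Best: 93 score.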